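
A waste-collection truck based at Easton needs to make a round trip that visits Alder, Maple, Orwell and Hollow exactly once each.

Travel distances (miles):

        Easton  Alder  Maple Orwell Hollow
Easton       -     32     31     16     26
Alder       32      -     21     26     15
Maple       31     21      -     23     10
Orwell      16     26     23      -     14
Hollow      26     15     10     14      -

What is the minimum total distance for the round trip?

Easton-Alder-Maple-Orwell-Hollow-Easton: 32+21+23+14+26 = 116
Easton-Alder-Maple-Hollow-Orwell-Easton: 32+21+10+14+16 = 93
Easton-Alder-Orwell-Maple-Hollow-Easton: 32+26+23+10+26 = 117
Easton-Alder-Orwell-Hollow-Maple-Easton: 32+26+14+10+31 = 113
Easton-Alder-Hollow-Maple-Orwell-Easton: 32+15+10+23+16 = 96
Easton-Alder-Hollow-Orwell-Maple-Easton: 32+15+14+23+31 = 115
Easton-Maple-Alder-Orwell-Hollow-Easton: 31+21+26+14+26 = 118
Easton-Maple-Alder-Hollow-Orwell-Easton: 31+21+15+14+16 = 97
Easton-Maple-Orwell-Alder-Hollow-Easton: 31+23+26+15+26 = 121
Easton-Maple-Hollow-Alder-Orwell-Easton: 31+10+15+26+16 = 98
Easton-Orwell-Alder-Maple-Hollow-Easton: 16+26+21+10+26 = 99
Easton-Orwell-Maple-Alder-Hollow-Easton: 16+23+21+15+26 = 101
The minimum is 93.
One optimal route: Easton → Alder → Maple → Hollow → Orwell → Easton (or its reverse).

Shortest round trip = 93 miles.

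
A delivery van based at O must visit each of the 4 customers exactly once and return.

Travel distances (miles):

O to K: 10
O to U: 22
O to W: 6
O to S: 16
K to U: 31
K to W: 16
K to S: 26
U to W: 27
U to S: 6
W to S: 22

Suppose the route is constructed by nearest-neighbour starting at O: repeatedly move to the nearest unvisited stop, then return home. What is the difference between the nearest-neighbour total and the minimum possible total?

1 miles longer than the optimal tour.

From O: W=6, K=10, S=16, U=22 → choose W (6).
From W: K=16, S=22, U=27 → choose K (16).
From K: S=26, U=31 → choose S (26).
From S: U=6 → choose U (6).
NN route O → W → K → S → U → O costs 76.
Optimal: O → K → U → S → W → O costs 75 (by enumerating all 12 distinct tours).
Excess = 76 − 75 = 1.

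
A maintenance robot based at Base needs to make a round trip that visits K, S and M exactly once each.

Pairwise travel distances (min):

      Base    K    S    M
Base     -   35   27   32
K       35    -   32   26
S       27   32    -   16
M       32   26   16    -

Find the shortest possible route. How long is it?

Base - K - S - M - Base: 35+32+16+32 = 115
Base - K - M - S - Base: 35+26+16+27 = 104
Base - S - K - M - Base: 27+32+26+32 = 117
The minimum is 104.
One optimal route: Base → K → M → S → Base (or its reverse).

Shortest round trip = 104 min.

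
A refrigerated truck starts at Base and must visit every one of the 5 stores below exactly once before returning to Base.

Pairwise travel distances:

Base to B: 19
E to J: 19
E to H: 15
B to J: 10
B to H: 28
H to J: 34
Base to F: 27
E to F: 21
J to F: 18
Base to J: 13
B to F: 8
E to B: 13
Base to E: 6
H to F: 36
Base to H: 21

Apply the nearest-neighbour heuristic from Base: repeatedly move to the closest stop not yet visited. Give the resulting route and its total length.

Nearest-neighbour total = 100; route Base → E → B → F → J → H → Base.

From Base: distances to unvisited — E=6, J=13, B=19, H=21, F=27. Nearest is E (6).
From E: distances to unvisited — B=13, H=15, J=19, F=21. Nearest is B (13).
From B: distances to unvisited — F=8, J=10, H=28. Nearest is F (8).
From F: distances to unvisited — J=18, H=36. Nearest is J (18).
From J: distances to unvisited — H=34. Nearest is H (34).
Return H→Base: 21.
Total = 6 + 13 + 8 + 18 + 34 + 21 = 100.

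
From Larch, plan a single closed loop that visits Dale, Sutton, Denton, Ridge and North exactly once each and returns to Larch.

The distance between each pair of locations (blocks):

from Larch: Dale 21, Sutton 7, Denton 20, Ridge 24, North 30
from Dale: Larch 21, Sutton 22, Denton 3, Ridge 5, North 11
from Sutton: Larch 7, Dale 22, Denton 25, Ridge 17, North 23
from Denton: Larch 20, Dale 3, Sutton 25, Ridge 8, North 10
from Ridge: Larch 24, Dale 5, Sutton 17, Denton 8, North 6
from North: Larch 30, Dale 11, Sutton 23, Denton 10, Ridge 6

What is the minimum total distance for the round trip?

64 blocks — the shortest possible round trip.

With 5 stops there are 5!/2 = 60 distinct round trips (a route and its reverse cost the same).
Larch-Dale-Sutton-Denton-Ridge-North-Larch: 21+22+25+8+6+30 = 112
Larch-Dale-Sutton-Denton-North-Ridge-Larch: 21+22+25+10+6+24 = 108
Larch-Dale-Sutton-Ridge-Denton-North-Larch: 21+22+17+8+10+30 = 108
Larch-Dale-Sutton-Ridge-North-Denton-Larch: 21+22+17+6+10+20 = 96
Larch-Dale-Sutton-North-Denton-Ridge-Larch: 21+22+23+10+8+24 = 108
Larch-Dale-Sutton-North-Ridge-Denton-Larch: 21+22+23+6+8+20 = 100
Larch-Dale-Denton-Sutton-Ridge-North-Larch: 21+3+25+17+6+30 = 102
Larch-Dale-Denton-Sutton-North-Ridge-Larch: 21+3+25+23+6+24 = 102
Larch-Dale-Denton-Ridge-Sutton-North-Larch: 21+3+8+17+23+30 = 102
Larch-Dale-Denton-Ridge-North-Sutton-Larch: 21+3+8+6+23+7 = 68
Larch-Dale-Denton-North-Sutton-Ridge-Larch: 21+3+10+23+17+24 = 98
Larch-Dale-Denton-North-Ridge-Sutton-Larch: 21+3+10+6+17+7 = 64
Larch-Dale-Ridge-Sutton-Denton-North-Larch: 21+5+17+25+10+30 = 108
Larch-Dale-Ridge-Sutton-North-Denton-Larch: 21+5+17+23+10+20 = 96
… (46 more)
The minimum is 64.
One optimal route: Larch → Dale → Denton → North → Ridge → Sutton → Larch (or its reverse).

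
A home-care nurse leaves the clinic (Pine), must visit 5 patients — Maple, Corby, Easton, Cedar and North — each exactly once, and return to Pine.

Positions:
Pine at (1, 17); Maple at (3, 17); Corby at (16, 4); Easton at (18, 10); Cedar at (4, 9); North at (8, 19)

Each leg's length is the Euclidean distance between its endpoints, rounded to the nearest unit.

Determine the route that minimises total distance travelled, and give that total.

Minimum total distance: 48.

With 5 stops there are 5!/2 = 60 distinct round trips (a route and its reverse cost the same).
Pine → Maple → Corby → Easton → Cedar → North → Pine: 2+18+6+14+11+7 = 58
Pine → Maple → Corby → Easton → North → Cedar → Pine: 2+18+6+13+11+9 = 59
Pine → Maple → Corby → Cedar → Easton → North → Pine: 2+18+13+14+13+7 = 67
Pine → Maple → Corby → Cedar → North → Easton → Pine: 2+18+13+11+13+18 = 75
Pine → Maple → Corby → North → Easton → Cedar → Pine: 2+18+17+13+14+9 = 73
Pine → Maple → Corby → North → Cedar → Easton → Pine: 2+18+17+11+14+18 = 80
Pine → Maple → Easton → Corby → Cedar → North → Pine: 2+17+6+13+11+7 = 56
Pine → Maple → Easton → Corby → North → Cedar → Pine: 2+17+6+17+11+9 = 62
Pine → Maple → Easton → Cedar → Corby → North → Pine: 2+17+14+13+17+7 = 70
Pine → Maple → Easton → Cedar → North → Corby → Pine: 2+17+14+11+17+20 = 81
Pine → Maple → Easton → North → Corby → Cedar → Pine: 2+17+13+17+13+9 = 71
Pine → Maple → Easton → North → Cedar → Corby → Pine: 2+17+13+11+13+20 = 76
Pine → Maple → Cedar → Corby → Easton → North → Pine: 2+8+13+6+13+7 = 49
Pine → Maple → Cedar → Corby → North → Easton → Pine: 2+8+13+17+13+18 = 71
… (46 more)
Pine → Maple → North → Easton → Corby → Cedar → Pine: 2+5+13+6+13+9 = 48  ← best
The minimum is 48.
One optimal route: Pine → Maple → North → Easton → Corby → Cedar → Pine (or its reverse).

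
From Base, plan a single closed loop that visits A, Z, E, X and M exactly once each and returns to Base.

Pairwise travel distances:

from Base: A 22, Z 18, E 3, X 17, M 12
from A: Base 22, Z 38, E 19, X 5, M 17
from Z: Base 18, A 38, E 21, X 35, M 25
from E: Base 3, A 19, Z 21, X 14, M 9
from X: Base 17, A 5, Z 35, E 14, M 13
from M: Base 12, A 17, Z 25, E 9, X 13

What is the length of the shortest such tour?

Shortest round trip = 82.

Base - A - Z - E - X - M - Base: 22+38+21+14+13+12 = 120
Base - A - Z - E - M - X - Base: 22+38+21+9+13+17 = 120
Base - A - Z - X - E - M - Base: 22+38+35+14+9+12 = 130
Base - A - Z - X - M - E - Base: 22+38+35+13+9+3 = 120
Base - A - Z - M - E - X - Base: 22+38+25+9+14+17 = 125
Base - A - Z - M - X - E - Base: 22+38+25+13+14+3 = 115
Base - A - E - Z - X - M - Base: 22+19+21+35+13+12 = 122
Base - A - E - Z - M - X - Base: 22+19+21+25+13+17 = 117
Base - A - E - X - Z - M - Base: 22+19+14+35+25+12 = 127
Base - A - E - X - M - Z - Base: 22+19+14+13+25+18 = 111
Base - A - E - M - Z - X - Base: 22+19+9+25+35+17 = 127
Base - A - E - M - X - Z - Base: 22+19+9+13+35+18 = 116
Base - A - X - Z - E - M - Base: 22+5+35+21+9+12 = 104
Base - A - X - Z - M - E - Base: 22+5+35+25+9+3 = 99
… (46 more)
Base - Z - M - A - X - E - Base: 18+25+17+5+14+3 = 82  ← best
The minimum is 82.
One optimal route: Base → Z → M → A → X → E → Base (or its reverse).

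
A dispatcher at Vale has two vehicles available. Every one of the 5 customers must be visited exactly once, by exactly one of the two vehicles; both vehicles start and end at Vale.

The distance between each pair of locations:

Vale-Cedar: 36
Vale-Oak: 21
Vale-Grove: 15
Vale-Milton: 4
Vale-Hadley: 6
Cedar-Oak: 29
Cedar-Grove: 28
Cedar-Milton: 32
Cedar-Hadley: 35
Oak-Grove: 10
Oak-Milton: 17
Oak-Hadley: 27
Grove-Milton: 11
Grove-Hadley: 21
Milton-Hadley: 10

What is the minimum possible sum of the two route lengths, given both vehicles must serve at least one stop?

Try each way of splitting the stops between the two vehicles (each non-empty) and, for each split, find the best tour for each vehicle:
  {Cedar} + {Oak, Grove, Milton, Hadley}: 72 + 58 = 130
  {Oak} + {Cedar, Grove, Milton, Hadley}: 42 + 84 = 126
  {Cedar, Oak} + {Grove, Milton, Hadley}: 86 + 42 = 128
  {Grove} + {Cedar, Oak, Milton, Hadley}: 30 + 91 = 121
  {Cedar, Grove} + {Oak, Milton, Hadley}: 79 + 54 = 133
  {Oak, Grove} + {Cedar, Milton, Hadley}: 46 + 77 = 123
  … (15 splits in total)
  {Cedar, Oak, Grove, Milton} + {Hadley}: 90 + 12 = 102  ← best
Best: vehicle 1 Vale → Cedar → Oak → Grove → Milton → Vale = 90; vehicle 2 Vale → Hadley → Vale = 12; combined 102.

102 — the smallest possible combined total.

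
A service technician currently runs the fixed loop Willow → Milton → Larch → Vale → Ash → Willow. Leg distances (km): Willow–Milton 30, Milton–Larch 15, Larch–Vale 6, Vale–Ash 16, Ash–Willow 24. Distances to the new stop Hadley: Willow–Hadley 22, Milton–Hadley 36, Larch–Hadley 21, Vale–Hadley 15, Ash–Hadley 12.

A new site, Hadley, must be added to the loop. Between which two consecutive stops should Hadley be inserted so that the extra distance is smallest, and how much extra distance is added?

Insertion cost between consecutive stops i–j is d(i,Hadley) + d(Hadley,j) − d(i,j):
  between Willow and Milton: 22 + 36 − 30 = 28
  between Milton and Larch: 36 + 21 − 15 = 42
  between Larch and Vale: 21 + 15 − 6 = 30
  between Vale and Ash: 15 + 12 − 16 = 11
  between Ash and Willow: 12 + 22 − 24 = 10
Cheapest insertion is between Ash and Willow, adding 10.
New total = 91 + 10 = 101.

Adding 10 km by placing Hadley on the Ash–Willow leg.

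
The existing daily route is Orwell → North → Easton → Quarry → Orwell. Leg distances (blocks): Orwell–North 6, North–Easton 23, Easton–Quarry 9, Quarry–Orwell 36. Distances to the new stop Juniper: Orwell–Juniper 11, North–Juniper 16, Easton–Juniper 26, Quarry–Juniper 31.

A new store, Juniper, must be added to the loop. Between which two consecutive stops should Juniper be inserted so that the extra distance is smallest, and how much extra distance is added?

Insertion cost between consecutive stops i–j is d(i,Juniper) + d(Juniper,j) − d(i,j):
  between Orwell and North: 11 + 16 − 6 = 21
  between North and Easton: 16 + 26 − 23 = 19
  between Easton and Quarry: 26 + 31 − 9 = 48
  between Quarry and Orwell: 31 + 11 − 36 = 6
Cheapest insertion is between Quarry and Orwell, adding 6.
New total = 74 + 6 = 80.

Minimum extra distance: 6 blocks, inserting Juniper between Quarry and Orwell.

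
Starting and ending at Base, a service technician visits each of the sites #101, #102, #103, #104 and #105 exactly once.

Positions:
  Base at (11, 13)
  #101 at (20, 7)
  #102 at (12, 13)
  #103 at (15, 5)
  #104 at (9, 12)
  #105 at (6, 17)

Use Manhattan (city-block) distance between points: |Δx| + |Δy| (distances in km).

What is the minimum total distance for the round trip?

Shortest round trip = 52 km.

With 5 stops there are 5!/2 = 60 distinct round trips (a route and its reverse cost the same).
Base-#101-#102-#103-#104-#105-Base: 15+14+11+13+8+9 = 70
Base-#101-#102-#103-#105-#104-Base: 15+14+11+21+8+3 = 72
Base-#101-#102-#104-#103-#105-Base: 15+14+4+13+21+9 = 76
Base-#101-#102-#104-#105-#103-Base: 15+14+4+8+21+12 = 74
Base-#101-#102-#105-#103-#104-Base: 15+14+10+21+13+3 = 76
Base-#101-#102-#105-#104-#103-Base: 15+14+10+8+13+12 = 72
Base-#101-#103-#102-#104-#105-Base: 15+7+11+4+8+9 = 54
Base-#101-#103-#102-#105-#104-Base: 15+7+11+10+8+3 = 54
Base-#101-#103-#104-#102-#105-Base: 15+7+13+4+10+9 = 58
Base-#101-#103-#104-#105-#102-Base: 15+7+13+8+10+1 = 54
Base-#101-#103-#105-#102-#104-Base: 15+7+21+10+4+3 = 60
Base-#101-#103-#105-#104-#102-Base: 15+7+21+8+4+1 = 56
Base-#101-#104-#102-#103-#105-Base: 15+16+4+11+21+9 = 76
Base-#101-#104-#102-#105-#103-Base: 15+16+4+10+21+12 = 78
… (46 more)
Base-#102-#101-#103-#104-#105-Base: 1+14+7+13+8+9 = 52  ← best
The minimum is 52.
One optimal route: Base → #102 → #101 → #103 → #104 → #105 → Base (or its reverse).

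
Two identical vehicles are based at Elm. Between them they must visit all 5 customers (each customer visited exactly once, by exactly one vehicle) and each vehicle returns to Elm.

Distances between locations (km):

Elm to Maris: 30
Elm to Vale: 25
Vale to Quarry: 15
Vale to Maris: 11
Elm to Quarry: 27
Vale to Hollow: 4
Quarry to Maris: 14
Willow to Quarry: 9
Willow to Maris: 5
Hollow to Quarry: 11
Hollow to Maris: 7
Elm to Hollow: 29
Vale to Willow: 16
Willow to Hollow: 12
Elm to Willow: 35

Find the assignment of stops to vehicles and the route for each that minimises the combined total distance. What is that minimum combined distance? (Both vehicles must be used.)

Minimum combined distance: 127 km.

Check every non-empty split of the stops between the two vehicles; for each half take its own optimal tour:
  {Vale} + {Willow, Hollow, Quarry, Maris}: 50 + 77 = 127
  {Willow} + {Vale, Hollow, Quarry, Maris}: 70 + 77 = 147
  {Vale, Willow} + {Hollow, Quarry, Maris}: 76 + 75 = 151
  {Hollow} + {Vale, Willow, Quarry, Maris}: 58 + 77 = 135
  {Vale, Hollow} + {Willow, Quarry, Maris}: 58 + 71 = 129
  {Willow, Hollow} + {Vale, Quarry, Maris}: 76 + 77 = 153
  … (15 splits in total)
Best: vehicle 1 Elm → Vale → Elm = 50; vehicle 2 Elm → Hollow → Maris → Willow → Quarry → Elm = 77; combined 127.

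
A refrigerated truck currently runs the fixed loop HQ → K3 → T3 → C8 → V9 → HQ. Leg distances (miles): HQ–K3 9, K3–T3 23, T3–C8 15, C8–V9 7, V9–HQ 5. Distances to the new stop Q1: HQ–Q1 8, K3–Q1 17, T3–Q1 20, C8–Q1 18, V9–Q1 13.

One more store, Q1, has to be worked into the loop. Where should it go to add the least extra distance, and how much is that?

Insertion cost between consecutive stops i–j is d(i,Q1) + d(Q1,j) − d(i,j):
  between HQ and K3: 8 + 17 − 9 = 16
  between K3 and T3: 17 + 20 − 23 = 14
  between T3 and C8: 20 + 18 − 15 = 23
  between C8 and V9: 18 + 13 − 7 = 24
  between V9 and HQ: 13 + 8 − 5 = 16
Cheapest insertion is between K3 and T3, adding 14.
New total = 59 + 14 = 73.

Adding 14 miles by placing Q1 on the K3–T3 leg.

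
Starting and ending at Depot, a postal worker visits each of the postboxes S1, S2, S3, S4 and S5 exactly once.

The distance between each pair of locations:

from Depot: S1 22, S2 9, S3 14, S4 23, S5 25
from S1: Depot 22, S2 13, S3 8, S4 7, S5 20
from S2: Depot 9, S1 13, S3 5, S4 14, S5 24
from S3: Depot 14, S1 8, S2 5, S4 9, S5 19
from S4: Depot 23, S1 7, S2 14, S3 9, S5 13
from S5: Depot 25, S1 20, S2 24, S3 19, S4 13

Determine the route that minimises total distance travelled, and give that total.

67 — the shortest possible round trip.

There are 60 distinct closed tours to check (reversals are equivalent).
Depot → S1 → S2 → S3 → S4 → S5 → Depot: 22+13+5+9+13+25 = 87
Depot → S1 → S2 → S3 → S5 → S4 → Depot: 22+13+5+19+13+23 = 95
Depot → S1 → S2 → S4 → S3 → S5 → Depot: 22+13+14+9+19+25 = 102
Depot → S1 → S2 → S4 → S5 → S3 → Depot: 22+13+14+13+19+14 = 95
Depot → S1 → S2 → S5 → S3 → S4 → Depot: 22+13+24+19+9+23 = 110
Depot → S1 → S2 → S5 → S4 → S3 → Depot: 22+13+24+13+9+14 = 95
Depot → S1 → S3 → S2 → S4 → S5 → Depot: 22+8+5+14+13+25 = 87
Depot → S1 → S3 → S2 → S5 → S4 → Depot: 22+8+5+24+13+23 = 95
Depot → S1 → S3 → S4 → S2 → S5 → Depot: 22+8+9+14+24+25 = 102
Depot → S1 → S3 → S4 → S5 → S2 → Depot: 22+8+9+13+24+9 = 85
Depot → S1 → S3 → S5 → S2 → S4 → Depot: 22+8+19+24+14+23 = 110
Depot → S1 → S3 → S5 → S4 → S2 → Depot: 22+8+19+13+14+9 = 85
Depot → S1 → S4 → S2 → S3 → S5 → Depot: 22+7+14+5+19+25 = 92
Depot → S1 → S4 → S2 → S5 → S3 → Depot: 22+7+14+24+19+14 = 100
… (46 more)
Depot → S2 → S3 → S1 → S4 → S5 → Depot: 9+5+8+7+13+25 = 67  ← best
The minimum is 67.
One optimal route: Depot → S2 → S3 → S1 → S4 → S5 → Depot (or its reverse).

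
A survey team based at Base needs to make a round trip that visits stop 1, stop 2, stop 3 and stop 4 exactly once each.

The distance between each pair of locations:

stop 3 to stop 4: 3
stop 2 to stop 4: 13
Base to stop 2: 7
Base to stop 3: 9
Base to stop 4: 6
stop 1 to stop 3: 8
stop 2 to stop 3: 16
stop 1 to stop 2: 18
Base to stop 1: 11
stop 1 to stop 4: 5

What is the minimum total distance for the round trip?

There are 12 distinct closed tours to check (reversals are equivalent).
Base→stop 1→stop 2→stop 3→stop 4→Base: 11+18+16+3+6 = 54
Base→stop 1→stop 2→stop 4→stop 3→Base: 11+18+13+3+9 = 54
Base→stop 1→stop 3→stop 2→stop 4→Base: 11+8+16+13+6 = 54
Base→stop 1→stop 3→stop 4→stop 2→Base: 11+8+3+13+7 = 42
Base→stop 1→stop 4→stop 2→stop 3→Base: 11+5+13+16+9 = 54
Base→stop 1→stop 4→stop 3→stop 2→Base: 11+5+3+16+7 = 42
Base→stop 2→stop 1→stop 3→stop 4→Base: 7+18+8+3+6 = 42
Base→stop 2→stop 1→stop 4→stop 3→Base: 7+18+5+3+9 = 42
Base→stop 2→stop 3→stop 1→stop 4→Base: 7+16+8+5+6 = 42
Base→stop 2→stop 4→stop 1→stop 3→Base: 7+13+5+8+9 = 42
Base→stop 3→stop 1→stop 2→stop 4→Base: 9+8+18+13+6 = 54
Base→stop 3→stop 2→stop 1→stop 4→Base: 9+16+18+5+6 = 54
The minimum is 42.
One optimal route: Base → stop 1 → stop 3 → stop 4 → stop 2 → Base (or its reverse).

Shortest round trip = 42.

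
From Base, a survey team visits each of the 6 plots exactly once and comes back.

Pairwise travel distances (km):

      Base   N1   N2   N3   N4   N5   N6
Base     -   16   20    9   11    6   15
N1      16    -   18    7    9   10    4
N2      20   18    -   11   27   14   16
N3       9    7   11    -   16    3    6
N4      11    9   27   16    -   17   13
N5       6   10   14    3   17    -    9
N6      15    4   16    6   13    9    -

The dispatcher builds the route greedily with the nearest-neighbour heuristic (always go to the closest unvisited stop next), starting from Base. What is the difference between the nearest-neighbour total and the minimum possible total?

From Base: N5=6, N3=9, N4=11, N6=15, N1=16, N2=20 → choose N5 (6).
From N5: N3=3, N6=9, N1=10, N2=14, N4=17 → choose N3 (3).
From N3: N6=6, N1=7, N2=11, N4=16 → choose N6 (6).
From N6: N1=4, N4=13, N2=16 → choose N1 (4).
From N1: N4=9, N2=18 → choose N4 (9).
From N4: N2=27 → choose N2 (27).
NN route Base → N5 → N3 → N6 → N1 → N4 → N2 → Base costs 75.
Optimal: Base → N4 → N1 → N6 → N2 → N3 → N5 → Base costs 60 (by enumerating all 360 distinct tours).
Excess = 75 − 60 = 15.

Excess over optimum: 15 km.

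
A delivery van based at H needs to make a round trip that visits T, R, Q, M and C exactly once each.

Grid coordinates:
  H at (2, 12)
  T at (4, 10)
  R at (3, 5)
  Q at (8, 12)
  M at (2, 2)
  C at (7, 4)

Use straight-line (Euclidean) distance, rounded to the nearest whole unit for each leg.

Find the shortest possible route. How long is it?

H → T → R → Q → M → C → H: 3+5+9+12+5+9 = 43
H → T → R → Q → C → M → H: 3+5+9+8+5+10 = 40
H → T → R → M → Q → C → H: 3+5+3+12+8+9 = 40
H → T → R → M → C → Q → H: 3+5+3+5+8+6 = 30
H → T → R → C → Q → M → H: 3+5+4+8+12+10 = 42
H → T → R → C → M → Q → H: 3+5+4+5+12+6 = 35
H → T → Q → R → M → C → H: 3+4+9+3+5+9 = 33
H → T → Q → R → C → M → H: 3+4+9+4+5+10 = 35
H → T → Q → M → R → C → H: 3+4+12+3+4+9 = 35
H → T → Q → M → C → R → H: 3+4+12+5+4+7 = 35
H → T → Q → C → R → M → H: 3+4+8+4+3+10 = 32
H → T → Q → C → M → R → H: 3+4+8+5+3+7 = 30
H → T → M → R → Q → C → H: 3+8+3+9+8+9 = 40
H → T → M → R → C → Q → H: 3+8+3+4+8+6 = 32
… (46 more)
The minimum is 30.
One optimal route: H → T → R → M → C → Q → H (or its reverse).

Shortest round trip = 30.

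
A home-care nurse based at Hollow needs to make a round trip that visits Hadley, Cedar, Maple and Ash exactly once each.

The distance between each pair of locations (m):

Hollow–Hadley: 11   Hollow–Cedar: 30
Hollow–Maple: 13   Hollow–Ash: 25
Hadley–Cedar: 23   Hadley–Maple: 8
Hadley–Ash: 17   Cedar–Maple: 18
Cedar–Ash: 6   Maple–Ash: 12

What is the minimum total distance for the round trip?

65 m — the shortest possible round trip.

There are 12 distinct closed tours to check (reversals are equivalent).
Hollow-Hadley-Cedar-Maple-Ash-Hollow: 11+23+18+12+25 = 89
Hollow-Hadley-Cedar-Ash-Maple-Hollow: 11+23+6+12+13 = 65
Hollow-Hadley-Maple-Cedar-Ash-Hollow: 11+8+18+6+25 = 68
Hollow-Hadley-Maple-Ash-Cedar-Hollow: 11+8+12+6+30 = 67
Hollow-Hadley-Ash-Cedar-Maple-Hollow: 11+17+6+18+13 = 65
Hollow-Hadley-Ash-Maple-Cedar-Hollow: 11+17+12+18+30 = 88
Hollow-Cedar-Hadley-Maple-Ash-Hollow: 30+23+8+12+25 = 98
Hollow-Cedar-Hadley-Ash-Maple-Hollow: 30+23+17+12+13 = 95
Hollow-Cedar-Maple-Hadley-Ash-Hollow: 30+18+8+17+25 = 98
Hollow-Cedar-Ash-Hadley-Maple-Hollow: 30+6+17+8+13 = 74
Hollow-Maple-Hadley-Cedar-Ash-Hollow: 13+8+23+6+25 = 75
Hollow-Maple-Cedar-Hadley-Ash-Hollow: 13+18+23+17+25 = 96
The minimum is 65.
One optimal route: Hollow → Hadley → Cedar → Ash → Maple → Hollow (or its reverse).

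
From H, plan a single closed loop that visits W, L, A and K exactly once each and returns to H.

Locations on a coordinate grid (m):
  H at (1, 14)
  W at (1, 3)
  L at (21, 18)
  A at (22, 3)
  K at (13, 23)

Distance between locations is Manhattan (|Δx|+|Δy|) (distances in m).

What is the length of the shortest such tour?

There are 12 distinct closed tours to check (reversals are equivalent).
H - W - L - A - K - H: 11+35+16+29+21 = 112
H - W - L - K - A - H: 11+35+13+29+32 = 120
H - W - A - L - K - H: 11+21+16+13+21 = 82
H - W - A - K - L - H: 11+21+29+13+24 = 98
H - W - K - L - A - H: 11+32+13+16+32 = 104
H - W - K - A - L - H: 11+32+29+16+24 = 112
H - L - W - A - K - H: 24+35+21+29+21 = 130
H - L - W - K - A - H: 24+35+32+29+32 = 152
H - L - A - W - K - H: 24+16+21+32+21 = 114
H - L - K - W - A - H: 24+13+32+21+32 = 122
H - A - W - L - K - H: 32+21+35+13+21 = 122
H - A - L - W - K - H: 32+16+35+32+21 = 136
The minimum is 82.
One optimal route: H → W → A → L → K → H (or its reverse).

Shortest round trip = 82 m.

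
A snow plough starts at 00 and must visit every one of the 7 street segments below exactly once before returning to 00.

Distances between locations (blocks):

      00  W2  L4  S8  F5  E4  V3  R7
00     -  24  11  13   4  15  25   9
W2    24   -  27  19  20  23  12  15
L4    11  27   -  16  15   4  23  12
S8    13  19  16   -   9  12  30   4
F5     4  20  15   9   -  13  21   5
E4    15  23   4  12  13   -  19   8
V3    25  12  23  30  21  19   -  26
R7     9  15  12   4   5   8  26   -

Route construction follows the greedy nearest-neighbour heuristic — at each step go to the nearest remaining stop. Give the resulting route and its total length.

Nearest-neighbour total = 88 blocks; route 00 → F5 → R7 → S8 → E4 → L4 → V3 → W2 → 00.

00 → [F5:4 / R7:9 / L4:11 / S8:13 / E4:15 / W2:24 / V3:25] → F5 (4)
F5 → [R7:5 / S8:9 / E4:13 / L4:15 / W2:20 / V3:21] → R7 (5)
R7 → [S8:4 / E4:8 / L4:12 / W2:15 / V3:26] → S8 (4)
S8 → [E4:12 / L4:16 / W2:19 / V3:30] → E4 (12)
E4 → [L4:4 / V3:19 / W2:23] → L4 (4)
L4 → [V3:23 / W2:27] → V3 (23)
V3 → [W2:12] → W2 (12)
Return W2→00: 24.
Total = 4 + 5 + 4 + 12 + 4 + 23 + 12 + 24 = 88.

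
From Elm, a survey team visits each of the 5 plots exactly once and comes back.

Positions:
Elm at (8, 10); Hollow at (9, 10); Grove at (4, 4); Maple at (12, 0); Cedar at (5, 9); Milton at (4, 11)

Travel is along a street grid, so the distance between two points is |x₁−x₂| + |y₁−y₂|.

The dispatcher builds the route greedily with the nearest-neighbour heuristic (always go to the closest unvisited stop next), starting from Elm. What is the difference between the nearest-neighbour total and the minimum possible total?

Excess over optimum: 2.

Elm: Hollow=1, Cedar=4, Milton=5, Grove=10, Maple=14 ⇒ Hollow
Hollow: Cedar=5, Milton=6, Grove=11, Maple=13 ⇒ Cedar
Cedar: Milton=3, Grove=6, Maple=16 ⇒ Milton
Milton: Grove=7, Maple=19 ⇒ Grove
Grove: Maple=12 ⇒ Maple
NN route Elm → Hollow → Cedar → Milton → Grove → Maple → Elm costs 42.
Optimal: Elm → Hollow → Maple → Grove → Cedar → Milton → Elm costs 40 (by enumerating all 60 distinct tours).
Excess = 42 − 40 = 2.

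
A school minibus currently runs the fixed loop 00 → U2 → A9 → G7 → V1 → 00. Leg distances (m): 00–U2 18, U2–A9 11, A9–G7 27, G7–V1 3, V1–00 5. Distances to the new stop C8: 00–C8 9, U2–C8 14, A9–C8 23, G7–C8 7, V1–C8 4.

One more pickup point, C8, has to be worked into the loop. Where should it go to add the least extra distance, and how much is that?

+3 m — insert C8 between A9 and G7.

Insertion cost between consecutive stops i–j is d(i,C8) + d(C8,j) − d(i,j):
  between 00 and U2: 9 + 14 − 18 = 5
  between U2 and A9: 14 + 23 − 11 = 26
  between A9 and G7: 23 + 7 − 27 = 3
  between G7 and V1: 7 + 4 − 3 = 8
  between V1 and 00: 4 + 9 − 5 = 8
Cheapest insertion is between A9 and G7, adding 3.
New total = 64 + 3 = 67.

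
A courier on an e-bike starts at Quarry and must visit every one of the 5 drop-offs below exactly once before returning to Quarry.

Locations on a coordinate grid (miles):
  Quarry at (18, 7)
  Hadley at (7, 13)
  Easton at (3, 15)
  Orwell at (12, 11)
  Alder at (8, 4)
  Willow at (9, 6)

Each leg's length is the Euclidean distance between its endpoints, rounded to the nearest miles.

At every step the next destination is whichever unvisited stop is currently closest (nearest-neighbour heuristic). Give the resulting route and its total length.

From Quarry: distances to unvisited — Orwell=7, Willow=9, Alder=10, Hadley=13, Easton=17. Nearest is Orwell (7).
From Orwell: distances to unvisited — Hadley=5, Willow=6, Alder=8, Easton=10. Nearest is Hadley (5).
From Hadley: distances to unvisited — Easton=4, Willow=7, Alder=9. Nearest is Easton (4).
From Easton: distances to unvisited — Willow=11, Alder=12. Nearest is Willow (11).
From Willow: distances to unvisited — Alder=2. Nearest is Alder (2).
Return Alder→Quarry: 10.
Total = 7 + 5 + 4 + 11 + 2 + 10 = 39.

Nearest-neighbour total = 39 miles; route Quarry → Orwell → Hadley → Easton → Willow → Alder → Quarry.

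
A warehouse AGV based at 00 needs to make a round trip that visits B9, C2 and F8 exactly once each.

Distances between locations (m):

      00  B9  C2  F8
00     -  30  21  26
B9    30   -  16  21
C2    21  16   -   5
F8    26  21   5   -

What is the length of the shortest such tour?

77 m — the shortest possible round trip.

With 3 stops there are 3!/2 = 3 distinct round trips (a route and its reverse cost the same).
00 → B9 → C2 → F8 → 00: 30+16+5+26 = 77
00 → B9 → F8 → C2 → 00: 30+21+5+21 = 77
00 → C2 → B9 → F8 → 00: 21+16+21+26 = 84
The minimum is 77.
One optimal route: 00 → B9 → C2 → F8 → 00 (or its reverse).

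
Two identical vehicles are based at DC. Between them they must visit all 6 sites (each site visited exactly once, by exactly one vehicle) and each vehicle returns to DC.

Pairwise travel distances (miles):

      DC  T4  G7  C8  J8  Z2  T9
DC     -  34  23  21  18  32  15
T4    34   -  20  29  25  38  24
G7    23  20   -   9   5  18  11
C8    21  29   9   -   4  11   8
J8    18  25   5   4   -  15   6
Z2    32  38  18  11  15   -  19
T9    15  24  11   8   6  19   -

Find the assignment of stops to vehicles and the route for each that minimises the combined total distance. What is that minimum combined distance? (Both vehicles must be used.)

Minimum combined distance: 135 miles.

Check every non-empty split of the stops between the two vehicles; for each half take its own optimal tour:
  {T4} + {G7, C8, J8, Z2, T9}: 68 + 75 = 143
  {G7} + {T4, C8, J8, Z2, T9}: 46 + 108 = 154
  {T4, G7} + {C8, J8, Z2, T9}: 77 + 67 = 144
  {C8} + {T4, G7, J8, Z2, T9}: 42 + 108 = 150
  {T4, C8} + {G7, J8, Z2, T9}: 84 + 75 = 159
  {G7, C8} + {T4, J8, Z2, T9}: 53 + 108 = 161
  … (31 splits in total)
  {T4, G7, C8, J8, Z2} + {T9}: 105 + 30 = 135  ← best
Best: vehicle 1 DC → T4 → G7 → Z2 → C8 → J8 → DC = 105; vehicle 2 DC → T9 → DC = 30; combined 135.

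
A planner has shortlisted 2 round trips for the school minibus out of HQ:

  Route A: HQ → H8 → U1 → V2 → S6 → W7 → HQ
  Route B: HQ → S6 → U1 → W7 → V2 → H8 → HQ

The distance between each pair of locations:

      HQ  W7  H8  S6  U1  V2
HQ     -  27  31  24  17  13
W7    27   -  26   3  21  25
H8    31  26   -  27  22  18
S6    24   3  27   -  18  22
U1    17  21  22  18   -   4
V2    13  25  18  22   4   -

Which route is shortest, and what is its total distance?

Shortest is Route A, total 109.

Route A: 31 + 22 + 4 + 22 + 3 + 27 = 109
Route B: 24 + 18 + 21 + 25 + 18 + 31 = 137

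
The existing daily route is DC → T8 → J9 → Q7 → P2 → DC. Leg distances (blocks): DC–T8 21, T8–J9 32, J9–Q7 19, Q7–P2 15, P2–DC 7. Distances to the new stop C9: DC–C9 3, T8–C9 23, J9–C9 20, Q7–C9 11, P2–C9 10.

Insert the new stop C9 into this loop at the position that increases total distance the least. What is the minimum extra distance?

Insertion cost between consecutive stops i–j is d(i,C9) + d(C9,j) − d(i,j):
  between DC and T8: 3 + 23 − 21 = 5
  between T8 and J9: 23 + 20 − 32 = 11
  between J9 and Q7: 20 + 11 − 19 = 12
  between Q7 and P2: 11 + 10 − 15 = 6
  between P2 and DC: 10 + 3 − 7 = 6
Cheapest insertion is between DC and T8, adding 5.
New total = 94 + 5 = 99.

Adding 5 blocks by placing C9 on the DC–T8 leg.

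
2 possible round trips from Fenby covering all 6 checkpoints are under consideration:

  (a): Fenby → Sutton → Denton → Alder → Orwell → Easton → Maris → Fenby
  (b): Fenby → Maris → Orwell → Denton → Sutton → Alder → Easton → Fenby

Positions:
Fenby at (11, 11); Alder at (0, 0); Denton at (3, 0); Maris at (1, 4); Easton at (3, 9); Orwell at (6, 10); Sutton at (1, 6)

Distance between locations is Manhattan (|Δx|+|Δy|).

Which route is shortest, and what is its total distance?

70 — (a) is the shortest.

(a): 15 + 8 + 3 + 16 + 4 + 7 + 17 = 70
(b): 17 + 11 + 13 + 8 + 7 + 12 + 10 = 78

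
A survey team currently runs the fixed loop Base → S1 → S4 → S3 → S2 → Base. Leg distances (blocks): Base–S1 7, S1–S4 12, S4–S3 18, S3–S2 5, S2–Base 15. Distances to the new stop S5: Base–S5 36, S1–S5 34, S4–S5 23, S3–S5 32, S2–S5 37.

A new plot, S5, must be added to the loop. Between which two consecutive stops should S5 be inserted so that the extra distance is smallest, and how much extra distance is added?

Insertion cost between consecutive stops i–j is d(i,S5) + d(S5,j) − d(i,j):
  between Base and S1: 36 + 34 − 7 = 63
  between S1 and S4: 34 + 23 − 12 = 45
  between S4 and S3: 23 + 32 − 18 = 37
  between S3 and S2: 32 + 37 − 5 = 64
  between S2 and Base: 37 + 36 − 15 = 58
Cheapest insertion is between S4 and S3, adding 37.
New total = 57 + 37 = 94.

Minimum extra distance: 37 blocks, inserting S5 between S4 and S3.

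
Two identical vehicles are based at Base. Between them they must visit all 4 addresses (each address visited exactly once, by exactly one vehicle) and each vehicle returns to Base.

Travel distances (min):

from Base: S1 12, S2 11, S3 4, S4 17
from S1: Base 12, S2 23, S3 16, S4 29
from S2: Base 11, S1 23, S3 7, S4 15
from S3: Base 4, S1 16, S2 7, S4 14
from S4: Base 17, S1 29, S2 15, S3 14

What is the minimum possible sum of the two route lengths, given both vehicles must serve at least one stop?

There are 2^3 − 1 = 7 ways to divide the 4 stops into two non-empty groups. For each, the best each vehicle can do is its own shortest tour through its group:
  {S1} + {S2, S3, S4}: 24 + 43 = 67
  {S2} + {S1, S3, S4}: 22 + 59 = 81
  {S1, S2} + {S3, S4}: 46 + 35 = 81
  {S3} + {S1, S2, S4}: 8 + 67 = 75
  {S1, S3} + {S2, S4}: 32 + 43 = 75
  {S2, S3} + {S1, S4}: 22 + 58 = 80
  … (7 splits in total)
Best: vehicle 1 Base → S1 → Base = 24; vehicle 2 Base → S3 → S2 → S4 → Base = 43; combined 67.

Minimum combined distance: 67 min.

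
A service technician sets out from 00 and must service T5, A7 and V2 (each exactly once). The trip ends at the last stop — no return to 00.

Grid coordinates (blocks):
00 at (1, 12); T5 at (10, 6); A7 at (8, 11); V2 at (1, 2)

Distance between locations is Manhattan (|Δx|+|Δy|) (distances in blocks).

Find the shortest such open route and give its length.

There are 3! = 6 possible orderings.
00 - T5 - A7 - V2: 15+7+16 = 38
00 - T5 - V2 - A7: 15+13+16 = 44
00 - A7 - T5 - V2: 8+7+13 = 28
00 - A7 - V2 - T5: 8+16+13 = 37
00 - V2 - T5 - A7: 10+13+7 = 30
00 - V2 - A7 - T5: 10+16+7 = 33
The minimum is 28.
One shortest path: 00 → A7 → T5 → V2.

28 blocks — the minimum one-way total.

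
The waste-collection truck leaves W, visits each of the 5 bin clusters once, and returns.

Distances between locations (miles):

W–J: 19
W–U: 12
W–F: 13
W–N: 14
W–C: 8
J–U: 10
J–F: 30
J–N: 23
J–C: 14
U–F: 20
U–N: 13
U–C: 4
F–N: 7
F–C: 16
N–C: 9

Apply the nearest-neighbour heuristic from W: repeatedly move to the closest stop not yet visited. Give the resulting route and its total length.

W → [C:8 / U:12 / F:13 / N:14 / J:19] → C (8)
C → [U:4 / N:9 / J:14 / F:16] → U (4)
U → [J:10 / N:13 / F:20] → J (10)
J → [N:23 / F:30] → N (23)
N → [F:7] → F (7)
Return F→W: 13.
Total = 8 + 4 + 10 + 23 + 7 + 13 = 65.

Total distance 65 miles via the nearest-neighbour route W → C → U → J → N → F → W.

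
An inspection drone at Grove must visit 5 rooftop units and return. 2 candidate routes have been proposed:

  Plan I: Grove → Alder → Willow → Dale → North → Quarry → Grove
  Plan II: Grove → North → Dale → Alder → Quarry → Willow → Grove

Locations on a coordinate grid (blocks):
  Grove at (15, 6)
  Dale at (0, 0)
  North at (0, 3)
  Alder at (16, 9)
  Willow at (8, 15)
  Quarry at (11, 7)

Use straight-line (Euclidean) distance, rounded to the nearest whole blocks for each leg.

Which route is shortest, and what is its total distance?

49 blocks — Plan I is the shortest.

Plan I: 3 + 10 + 17 + 3 + 12 + 4 = 49
Plan II: 15 + 3 + 18 + 5 + 9 + 11 = 61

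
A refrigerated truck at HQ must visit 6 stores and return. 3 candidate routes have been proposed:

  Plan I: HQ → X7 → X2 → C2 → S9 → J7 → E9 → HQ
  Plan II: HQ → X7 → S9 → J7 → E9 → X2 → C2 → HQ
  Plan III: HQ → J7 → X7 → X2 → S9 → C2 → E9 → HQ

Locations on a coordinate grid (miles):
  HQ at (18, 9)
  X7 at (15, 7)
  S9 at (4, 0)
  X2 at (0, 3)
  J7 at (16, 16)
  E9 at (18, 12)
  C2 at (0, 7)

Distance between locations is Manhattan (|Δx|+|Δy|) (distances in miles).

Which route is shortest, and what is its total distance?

Shortest is Plan I, total 76 miles.

Plan I: 5 + 19 + 4 + 11 + 28 + 6 + 3 = 76
Plan II: 5 + 18 + 28 + 6 + 27 + 4 + 20 = 108
Plan III: 9 + 10 + 19 + 7 + 11 + 23 + 3 = 82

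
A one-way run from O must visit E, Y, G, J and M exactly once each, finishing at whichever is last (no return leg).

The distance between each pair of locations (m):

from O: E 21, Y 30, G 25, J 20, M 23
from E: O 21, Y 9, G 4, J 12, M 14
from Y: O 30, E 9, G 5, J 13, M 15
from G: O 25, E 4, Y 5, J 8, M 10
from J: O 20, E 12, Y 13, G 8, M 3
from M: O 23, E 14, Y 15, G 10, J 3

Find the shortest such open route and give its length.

46 m — the minimum one-way total.

There are 5! = 120 possible orderings.
O - E - Y - G - J - M: 21+9+5+8+3 = 46
O - E - Y - G - M - J: 21+9+5+10+3 = 48
O - E - Y - J - G - M: 21+9+13+8+10 = 61
O - E - Y - J - M - G: 21+9+13+3+10 = 56
O - E - Y - M - G - J: 21+9+15+10+8 = 63
O - E - Y - M - J - G: 21+9+15+3+8 = 56
O - E - G - Y - J - M: 21+4+5+13+3 = 46
O - E - G - Y - M - J: 21+4+5+15+3 = 48
O - E - G - J - Y - M: 21+4+8+13+15 = 61
O - E - G - J - M - Y: 21+4+8+3+15 = 51
O - E - G - M - Y - J: 21+4+10+15+13 = 63
O - E - G - M - J - Y: 21+4+10+3+13 = 51
O - E - J - Y - G - M: 21+12+13+5+10 = 61
O - E - J - Y - M - G: 21+12+13+15+10 = 71
… (106 more)
The minimum is 46.
One shortest path: O → E → Y → G → J → M.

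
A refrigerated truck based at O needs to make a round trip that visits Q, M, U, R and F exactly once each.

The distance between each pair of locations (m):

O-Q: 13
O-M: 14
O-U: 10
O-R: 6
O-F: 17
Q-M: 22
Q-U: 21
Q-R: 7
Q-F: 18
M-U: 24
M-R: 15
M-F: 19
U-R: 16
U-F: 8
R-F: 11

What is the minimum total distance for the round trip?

Shortest round trip = 72 m.

There are 60 distinct closed tours to check (reversals are equivalent).
O - Q - M - U - R - F - O: 13+22+24+16+11+17 = 103
O - Q - M - U - F - R - O: 13+22+24+8+11+6 = 84
O - Q - M - R - U - F - O: 13+22+15+16+8+17 = 91
O - Q - M - R - F - U - O: 13+22+15+11+8+10 = 79
O - Q - M - F - U - R - O: 13+22+19+8+16+6 = 84
O - Q - M - F - R - U - O: 13+22+19+11+16+10 = 91
O - Q - U - M - R - F - O: 13+21+24+15+11+17 = 101
O - Q - U - M - F - R - O: 13+21+24+19+11+6 = 94
O - Q - U - R - M - F - O: 13+21+16+15+19+17 = 101
O - Q - U - R - F - M - O: 13+21+16+11+19+14 = 94
O - Q - U - F - M - R - O: 13+21+8+19+15+6 = 82
O - Q - U - F - R - M - O: 13+21+8+11+15+14 = 82
O - Q - R - M - U - F - O: 13+7+15+24+8+17 = 84
O - Q - R - M - F - U - O: 13+7+15+19+8+10 = 72
… (46 more)
The minimum is 72.
One optimal route: O → Q → R → M → F → U → O (or its reverse).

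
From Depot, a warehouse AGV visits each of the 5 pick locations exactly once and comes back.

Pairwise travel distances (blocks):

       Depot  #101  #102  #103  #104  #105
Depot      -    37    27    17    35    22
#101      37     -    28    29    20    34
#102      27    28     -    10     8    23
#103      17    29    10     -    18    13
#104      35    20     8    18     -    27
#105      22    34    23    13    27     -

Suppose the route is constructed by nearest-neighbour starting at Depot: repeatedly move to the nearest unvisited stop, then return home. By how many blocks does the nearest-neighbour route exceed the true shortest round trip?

Depot: #103=17, #105=22, #102=27, #104=35, #101=37 ⇒ #103
#103: #102=10, #105=13, #104=18, #101=29 ⇒ #102
#102: #104=8, #105=23, #101=28 ⇒ #104
#104: #101=20, #105=27 ⇒ #101
#101: #105=34 ⇒ #105
NN route Depot → #103 → #102 → #104 → #101 → #105 → Depot costs 111.
Optimal: Depot → #101 → #104 → #102 → #103 → #105 → Depot costs 110 (by enumerating all 60 distinct tours).
Excess = 111 − 110 = 1.

Excess over optimum: 1 blocks.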